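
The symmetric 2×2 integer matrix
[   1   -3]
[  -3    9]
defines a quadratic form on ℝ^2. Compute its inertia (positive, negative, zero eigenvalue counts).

step 0: pivot 1 → sign +
step 1: row/col 1 already zero → sign 0
signature = (1, 0, 1)

Answer: (1, 0, 1)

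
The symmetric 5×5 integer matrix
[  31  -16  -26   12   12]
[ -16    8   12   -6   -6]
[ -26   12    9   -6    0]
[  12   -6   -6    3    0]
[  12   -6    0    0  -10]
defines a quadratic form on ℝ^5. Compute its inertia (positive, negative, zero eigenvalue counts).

step 0: pivot 31 → sign +
step 1: pivot -8/31 → sign −
step 2: pivot -5 → sign −
step 3: pivot 3/10 → sign +
step 4: pivot -1 → sign −
signature = (2, 3, 0)

Answer: (2, 3, 0)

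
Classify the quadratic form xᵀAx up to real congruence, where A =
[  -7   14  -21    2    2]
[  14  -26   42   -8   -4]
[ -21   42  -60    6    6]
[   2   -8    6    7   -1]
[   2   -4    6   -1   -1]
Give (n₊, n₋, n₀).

Answer: (2, 2, 1)

Derivation:
step 0: pivot -7 → sign −
step 1: pivot 2 → sign +
step 2: pivot 3 → sign +
step 3: pivot -3/7 → sign −
step 4: row/col 4 already zero → sign 0
signature = (2, 2, 1)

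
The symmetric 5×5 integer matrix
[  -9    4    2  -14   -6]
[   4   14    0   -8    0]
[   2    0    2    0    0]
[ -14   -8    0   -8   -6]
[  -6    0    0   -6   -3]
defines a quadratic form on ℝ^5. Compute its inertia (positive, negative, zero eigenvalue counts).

step 0: pivot -9 → sign −
step 1: pivot 142/9 → sign +
step 2: pivot 170/71 → sign +
step 3: pivot -108/85 → sign −
step 4: row/col 4 already zero → sign 0
signature = (2, 2, 1)

Answer: (2, 2, 1)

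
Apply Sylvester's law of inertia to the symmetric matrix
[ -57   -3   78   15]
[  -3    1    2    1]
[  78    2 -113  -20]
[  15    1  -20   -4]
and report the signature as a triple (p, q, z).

Answer: (1, 3, 0)

Derivation:
step 0: pivot -57 → sign −
step 1: pivot 22/19 → sign +
step 2: pivot -111/11 → sign −
step 3: pivot -1/111 → sign −
signature = (1, 3, 0)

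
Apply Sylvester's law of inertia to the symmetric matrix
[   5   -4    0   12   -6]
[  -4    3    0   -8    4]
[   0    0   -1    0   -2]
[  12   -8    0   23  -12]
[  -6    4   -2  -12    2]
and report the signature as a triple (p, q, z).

step 0: pivot 5 → sign +
step 1: pivot -1/5 → sign −
step 2: pivot -1 → sign −
step 3: pivot 7 → sign +
step 4: pivot -2/7 → sign −
signature = (2, 3, 0)

Answer: (2, 3, 0)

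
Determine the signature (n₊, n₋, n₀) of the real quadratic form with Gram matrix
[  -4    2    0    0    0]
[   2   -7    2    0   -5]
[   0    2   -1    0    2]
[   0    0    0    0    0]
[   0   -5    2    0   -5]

step 0: pivot -4 → sign −
step 1: pivot -6 → sign −
step 2: pivot -1/3 → sign −
step 3: pivot -1/2 → sign −
step 4: row/col 4 already zero → sign 0
signature = (0, 4, 1)

Answer: (0, 4, 1)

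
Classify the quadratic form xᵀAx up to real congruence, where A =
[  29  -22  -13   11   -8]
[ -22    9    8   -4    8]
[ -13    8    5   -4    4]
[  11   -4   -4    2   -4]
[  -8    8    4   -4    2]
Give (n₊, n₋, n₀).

Answer: (3, 2, 0)

Derivation:
step 0: pivot 29 → sign +
step 1: pivot -223/29 → sign −
step 2: pivot -84/223 → sign −
step 3: pivot 9/28 → sign +
step 4: pivot 2/9 → sign +
signature = (3, 2, 0)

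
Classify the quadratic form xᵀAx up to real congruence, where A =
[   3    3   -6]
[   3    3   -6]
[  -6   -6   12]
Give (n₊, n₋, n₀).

Answer: (1, 0, 2)

Derivation:
step 0: pivot 3 → sign +
step 1: row/col 1 already zero → sign 0
step 2: row/col 2 already zero → sign 0
signature = (1, 0, 2)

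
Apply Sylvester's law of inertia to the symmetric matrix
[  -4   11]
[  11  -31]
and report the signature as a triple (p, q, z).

Answer: (0, 2, 0)

Derivation:
step 0: pivot -4 → sign −
step 1: pivot -3/4 → sign −
signature = (0, 2, 0)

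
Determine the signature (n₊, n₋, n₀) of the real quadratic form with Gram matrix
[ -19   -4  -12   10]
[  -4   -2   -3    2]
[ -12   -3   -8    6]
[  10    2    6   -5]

Answer: (1, 3, 0)

Derivation:
step 0: pivot -19 → sign −
step 1: pivot -22/19 → sign −
step 2: pivot -5/22 → sign −
step 3: pivot 3/5 → sign +
signature = (1, 3, 0)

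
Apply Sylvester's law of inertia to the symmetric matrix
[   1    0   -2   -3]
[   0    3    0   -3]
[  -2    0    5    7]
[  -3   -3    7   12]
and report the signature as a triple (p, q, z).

Answer: (3, 1, 0)

Derivation:
step 0: pivot 1 → sign +
step 1: pivot 3 → sign +
step 2: pivot 1 → sign +
step 3: pivot -1 → sign −
signature = (3, 1, 0)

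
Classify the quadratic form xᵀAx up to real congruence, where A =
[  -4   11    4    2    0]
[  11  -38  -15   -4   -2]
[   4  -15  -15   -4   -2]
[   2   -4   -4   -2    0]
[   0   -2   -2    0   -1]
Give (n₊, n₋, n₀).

Answer: (1, 4, 0)

Derivation:
step 0: pivot -4 → sign −
step 1: pivot -31/4 → sign −
step 2: pivot -277/31 → sign −
step 3: pivot 42/277 → sign +
step 4: pivot -3/7 → sign −
signature = (1, 4, 0)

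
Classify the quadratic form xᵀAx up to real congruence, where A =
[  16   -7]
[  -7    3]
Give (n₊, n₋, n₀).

step 0: pivot 16 → sign +
step 1: pivot -1/16 → sign −
signature = (1, 1, 0)

Answer: (1, 1, 0)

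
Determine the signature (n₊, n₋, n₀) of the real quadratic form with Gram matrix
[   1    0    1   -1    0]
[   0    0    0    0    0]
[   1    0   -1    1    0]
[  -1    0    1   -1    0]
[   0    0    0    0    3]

Answer: (2, 1, 2)

Derivation:
step 0: pivot 1 → sign +
step 1: pivot -2 → sign −
step 2: pivot 3 → sign +
step 3: row/col 3 already zero → sign 0
step 4: row/col 4 already zero → sign 0
signature = (2, 1, 2)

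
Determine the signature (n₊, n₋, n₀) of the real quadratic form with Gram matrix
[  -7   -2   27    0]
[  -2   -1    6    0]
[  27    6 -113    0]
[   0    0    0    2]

step 0: pivot -7 → sign −
step 1: pivot -3/7 → sign −
step 2: pivot -2 → sign −
step 3: pivot 2 → sign +
signature = (1, 3, 0)

Answer: (1, 3, 0)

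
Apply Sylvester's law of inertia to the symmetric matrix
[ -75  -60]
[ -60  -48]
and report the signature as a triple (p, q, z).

step 0: pivot -75 → sign −
step 1: row/col 1 already zero → sign 0
signature = (0, 1, 1)

Answer: (0, 1, 1)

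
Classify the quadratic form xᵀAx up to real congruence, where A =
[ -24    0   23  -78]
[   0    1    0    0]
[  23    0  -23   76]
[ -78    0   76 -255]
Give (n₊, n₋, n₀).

Answer: (2, 2, 0)

Derivation:
step 0: pivot -24 → sign −
step 1: pivot 1 → sign +
step 2: pivot -23/24 → sign −
step 3: pivot 3/23 → sign +
signature = (2, 2, 0)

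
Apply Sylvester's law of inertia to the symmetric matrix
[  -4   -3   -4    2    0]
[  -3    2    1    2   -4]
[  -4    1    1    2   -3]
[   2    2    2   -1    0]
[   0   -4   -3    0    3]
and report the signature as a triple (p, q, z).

step 0: pivot -4 → sign −
step 1: pivot 17/4 → sign +
step 2: pivot 21/17 → sign +
step 3: pivot -5/21 → sign −
step 4: pivot 6/5 → sign +
signature = (3, 2, 0)

Answer: (3, 2, 0)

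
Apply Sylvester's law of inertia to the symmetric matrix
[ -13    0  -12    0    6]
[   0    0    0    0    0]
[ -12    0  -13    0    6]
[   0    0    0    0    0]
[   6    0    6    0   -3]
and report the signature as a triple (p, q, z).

step 0: pivot -13 → sign −
step 1: pivot -25/13 → sign −
step 2: pivot -3/25 → sign −
step 3: row/col 3 already zero → sign 0
step 4: row/col 4 already zero → sign 0
signature = (0, 3, 2)

Answer: (0, 3, 2)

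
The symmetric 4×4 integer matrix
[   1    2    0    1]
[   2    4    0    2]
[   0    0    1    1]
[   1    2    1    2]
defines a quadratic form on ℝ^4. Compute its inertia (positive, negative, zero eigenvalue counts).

Answer: (2, 0, 2)

Derivation:
step 0: pivot 1 → sign +
step 1: pivot 1 → sign +
step 2: row/col 2 already zero → sign 0
step 3: row/col 3 already zero → sign 0
signature = (2, 0, 2)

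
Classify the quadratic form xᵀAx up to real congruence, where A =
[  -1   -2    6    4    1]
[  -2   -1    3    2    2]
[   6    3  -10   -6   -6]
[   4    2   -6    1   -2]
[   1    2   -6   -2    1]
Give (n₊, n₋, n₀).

Answer: (3, 2, 0)

Derivation:
step 0: pivot -1 → sign −
step 1: pivot 3 → sign +
step 2: pivot -1 → sign −
step 3: pivot 5 → sign +
step 4: pivot 6/5 → sign +
signature = (3, 2, 0)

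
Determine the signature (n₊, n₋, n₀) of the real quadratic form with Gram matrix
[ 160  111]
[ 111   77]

step 0: pivot 160 → sign +
step 1: pivot -1/160 → sign −
signature = (1, 1, 0)

Answer: (1, 1, 0)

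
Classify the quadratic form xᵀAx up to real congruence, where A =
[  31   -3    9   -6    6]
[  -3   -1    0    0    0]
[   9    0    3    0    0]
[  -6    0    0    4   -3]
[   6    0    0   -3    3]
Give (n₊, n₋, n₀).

Answer: (4, 1, 0)

Derivation:
step 0: pivot 31 → sign +
step 1: pivot -40/31 → sign −
step 2: pivot 39/40 → sign +
step 3: pivot 16/13 → sign +
step 4: pivot 3/16 → sign +
signature = (4, 1, 0)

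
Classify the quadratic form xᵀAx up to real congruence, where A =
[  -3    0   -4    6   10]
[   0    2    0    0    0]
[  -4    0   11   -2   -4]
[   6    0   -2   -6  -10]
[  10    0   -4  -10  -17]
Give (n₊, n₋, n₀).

Answer: (3, 2, 0)

Derivation:
step 0: pivot -3 → sign −
step 1: pivot 2 → sign +
step 2: pivot 49/3 → sign +
step 3: pivot -6/49 → sign −
step 4: pivot 1 → sign +
signature = (3, 2, 0)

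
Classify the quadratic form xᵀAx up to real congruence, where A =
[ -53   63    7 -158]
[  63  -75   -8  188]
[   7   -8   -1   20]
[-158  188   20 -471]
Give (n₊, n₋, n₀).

step 0: pivot -53 → sign −
step 1: pivot -6/53 → sign −
step 2: pivot 5/6 → sign +
step 3: pivot 1/5 → sign +
signature = (2, 2, 0)

Answer: (2, 2, 0)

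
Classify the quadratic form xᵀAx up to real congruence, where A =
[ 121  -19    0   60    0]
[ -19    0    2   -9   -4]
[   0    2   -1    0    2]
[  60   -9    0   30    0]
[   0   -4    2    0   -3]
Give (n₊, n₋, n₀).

step 0: pivot 121 → sign +
step 1: pivot -361/121 → sign −
step 2: pivot 123/361 → sign +
step 3: pivot 3/41 → sign +
step 4: pivot 1 → sign +
signature = (4, 1, 0)

Answer: (4, 1, 0)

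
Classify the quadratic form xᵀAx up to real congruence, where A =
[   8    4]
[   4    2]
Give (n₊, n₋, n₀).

step 0: pivot 8 → sign +
step 1: row/col 1 already zero → sign 0
signature = (1, 0, 1)

Answer: (1, 0, 1)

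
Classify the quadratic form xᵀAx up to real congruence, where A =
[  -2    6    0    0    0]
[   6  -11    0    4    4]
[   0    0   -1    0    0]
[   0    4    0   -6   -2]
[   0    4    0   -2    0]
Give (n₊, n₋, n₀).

Answer: (1, 4, 0)

Derivation:
step 0: pivot -2 → sign −
step 1: pivot 7 → sign +
step 2: pivot -1 → sign −
step 3: pivot -58/7 → sign −
step 4: pivot -2/29 → sign −
signature = (1, 4, 0)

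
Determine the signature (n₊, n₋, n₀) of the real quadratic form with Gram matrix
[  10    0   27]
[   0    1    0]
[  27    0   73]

step 0: pivot 10 → sign +
step 1: pivot 1 → sign +
step 2: pivot 1/10 → sign +
signature = (3, 0, 0)

Answer: (3, 0, 0)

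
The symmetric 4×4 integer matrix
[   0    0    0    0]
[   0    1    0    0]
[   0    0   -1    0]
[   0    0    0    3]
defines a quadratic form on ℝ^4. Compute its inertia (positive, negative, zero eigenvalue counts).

step 0: pivot 1 → sign +
step 1: pivot -1 → sign −
step 2: pivot 3 → sign +
step 3: row/col 3 already zero → sign 0
signature = (2, 1, 1)

Answer: (2, 1, 1)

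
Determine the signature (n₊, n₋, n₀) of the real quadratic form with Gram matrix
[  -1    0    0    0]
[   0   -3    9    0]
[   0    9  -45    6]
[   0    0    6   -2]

Answer: (0, 3, 1)

Derivation:
step 0: pivot -1 → sign −
step 1: pivot -3 → sign −
step 2: pivot -18 → sign −
step 3: row/col 3 already zero → sign 0
signature = (0, 3, 1)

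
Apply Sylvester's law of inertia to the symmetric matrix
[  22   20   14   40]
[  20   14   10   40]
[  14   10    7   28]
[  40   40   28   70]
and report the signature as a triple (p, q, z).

Answer: (2, 2, 0)

Derivation:
step 0: pivot 22 → sign +
step 1: pivot -46/11 → sign −
step 2: pivot -3/23 → sign −
step 3: pivot 2/3 → sign +
signature = (2, 2, 0)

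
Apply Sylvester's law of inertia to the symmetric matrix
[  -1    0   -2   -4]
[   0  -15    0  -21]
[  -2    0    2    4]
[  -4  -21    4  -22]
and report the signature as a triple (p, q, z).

step 0: pivot -1 → sign −
step 1: pivot -15 → sign −
step 2: pivot 6 → sign +
step 3: pivot -3/5 → sign −
signature = (1, 3, 0)

Answer: (1, 3, 0)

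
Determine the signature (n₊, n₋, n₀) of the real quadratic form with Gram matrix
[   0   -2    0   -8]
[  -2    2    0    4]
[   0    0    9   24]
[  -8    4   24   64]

Answer: (2, 1, 1)

Derivation:
step 0: pivot 2 → sign +
step 1: pivot -2 → sign −
step 2: pivot 9 → sign +
step 3: row/col 3 already zero → sign 0
signature = (2, 1, 1)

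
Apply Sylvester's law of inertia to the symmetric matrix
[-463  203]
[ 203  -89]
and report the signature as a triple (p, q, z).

Answer: (1, 1, 0)

Derivation:
step 0: pivot -463 → sign −
step 1: pivot 2/463 → sign +
signature = (1, 1, 0)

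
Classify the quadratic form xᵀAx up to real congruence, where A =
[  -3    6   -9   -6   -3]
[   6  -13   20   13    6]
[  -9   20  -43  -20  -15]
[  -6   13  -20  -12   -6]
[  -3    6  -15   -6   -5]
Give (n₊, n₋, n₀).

Answer: (2, 3, 0)

Derivation:
step 0: pivot -3 → sign −
step 1: pivot -1 → sign −
step 2: pivot -12 → sign −
step 3: pivot 1 → sign +
step 4: pivot 1 → sign +
signature = (2, 3, 0)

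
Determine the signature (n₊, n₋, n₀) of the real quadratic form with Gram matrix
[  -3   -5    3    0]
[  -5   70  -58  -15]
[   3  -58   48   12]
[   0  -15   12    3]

step 0: pivot -3 → sign −
step 1: pivot 235/3 → sign +
step 2: pivot 78/235 → sign +
step 3: pivot 3/26 → sign +
signature = (3, 1, 0)

Answer: (3, 1, 0)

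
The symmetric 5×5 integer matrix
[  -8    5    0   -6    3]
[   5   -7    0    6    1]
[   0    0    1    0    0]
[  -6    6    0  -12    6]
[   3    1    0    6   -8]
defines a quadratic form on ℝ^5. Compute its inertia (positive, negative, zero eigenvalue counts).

step 0: pivot -8 → sign −
step 1: pivot -31/8 → sign −
step 2: pivot 1 → sign +
step 3: pivot -192/31 → sign −
step 4: row/col 4 already zero → sign 0
signature = (1, 3, 1)

Answer: (1, 3, 1)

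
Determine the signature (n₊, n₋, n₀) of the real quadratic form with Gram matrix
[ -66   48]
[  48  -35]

step 0: pivot -66 → sign −
step 1: pivot -1/11 → sign −
signature = (0, 2, 0)

Answer: (0, 2, 0)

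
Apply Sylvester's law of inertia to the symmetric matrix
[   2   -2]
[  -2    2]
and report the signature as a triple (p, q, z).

Answer: (1, 0, 1)

Derivation:
step 0: pivot 2 → sign +
step 1: row/col 1 already zero → sign 0
signature = (1, 0, 1)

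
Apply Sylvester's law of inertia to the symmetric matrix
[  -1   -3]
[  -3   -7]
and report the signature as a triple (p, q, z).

step 0: pivot -1 → sign −
step 1: pivot 2 → sign +
signature = (1, 1, 0)

Answer: (1, 1, 0)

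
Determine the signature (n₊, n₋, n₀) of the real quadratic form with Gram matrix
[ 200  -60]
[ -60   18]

step 0: pivot 200 → sign +
step 1: row/col 1 already zero → sign 0
signature = (1, 0, 1)

Answer: (1, 0, 1)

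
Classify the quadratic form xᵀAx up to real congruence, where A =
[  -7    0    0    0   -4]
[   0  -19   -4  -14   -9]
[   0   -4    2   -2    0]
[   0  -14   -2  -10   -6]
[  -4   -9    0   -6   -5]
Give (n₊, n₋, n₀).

step 0: pivot -7 → sign −
step 1: pivot -19 → sign −
step 2: pivot 54/19 → sign +
step 3: pivot 2/7 → sign +
step 4: row/col 4 already zero → sign 0
signature = (2, 2, 1)

Answer: (2, 2, 1)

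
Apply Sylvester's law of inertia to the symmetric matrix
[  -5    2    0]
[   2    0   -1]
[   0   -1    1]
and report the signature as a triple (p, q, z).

step 0: pivot -5 → sign −
step 1: pivot 4/5 → sign +
step 2: pivot -1/4 → sign −
signature = (1, 2, 0)

Answer: (1, 2, 0)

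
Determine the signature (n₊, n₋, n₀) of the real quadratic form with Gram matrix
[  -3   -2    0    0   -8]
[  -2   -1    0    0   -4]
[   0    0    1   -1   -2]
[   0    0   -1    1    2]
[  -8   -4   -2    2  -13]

Answer: (2, 2, 1)

Derivation:
step 0: pivot -3 → sign −
step 1: pivot 1/3 → sign +
step 2: pivot 1 → sign +
step 3: pivot -1 → sign −
step 4: row/col 4 already zero → sign 0
signature = (2, 2, 1)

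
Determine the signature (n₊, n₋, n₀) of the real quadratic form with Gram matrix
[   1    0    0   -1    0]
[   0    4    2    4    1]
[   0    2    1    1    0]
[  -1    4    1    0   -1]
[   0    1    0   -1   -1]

step 0: pivot 1 → sign +
step 1: pivot 4 → sign +
step 2: pivot -5 → sign −
step 3: pivot 1/5 → sign +
step 4: pivot -1/2 → sign −
signature = (3, 2, 0)

Answer: (3, 2, 0)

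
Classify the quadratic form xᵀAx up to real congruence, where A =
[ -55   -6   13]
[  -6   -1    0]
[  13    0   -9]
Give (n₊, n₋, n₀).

Answer: (0, 3, 0)

Derivation:
step 0: pivot -55 → sign −
step 1: pivot -19/55 → sign −
step 2: pivot -2/19 → sign −
signature = (0, 3, 0)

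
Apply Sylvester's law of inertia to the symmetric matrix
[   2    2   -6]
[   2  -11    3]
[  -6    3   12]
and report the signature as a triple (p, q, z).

step 0: pivot 2 → sign +
step 1: pivot -13 → sign −
step 2: pivot 3/13 → sign +
signature = (2, 1, 0)

Answer: (2, 1, 0)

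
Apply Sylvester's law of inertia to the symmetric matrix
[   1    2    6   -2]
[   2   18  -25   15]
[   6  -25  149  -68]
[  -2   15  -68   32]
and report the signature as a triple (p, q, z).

Answer: (4, 0, 0)

Derivation:
step 0: pivot 1 → sign +
step 1: pivot 14 → sign +
step 2: pivot 213/14 → sign +
step 3: pivot 1/71 → sign +
signature = (4, 0, 0)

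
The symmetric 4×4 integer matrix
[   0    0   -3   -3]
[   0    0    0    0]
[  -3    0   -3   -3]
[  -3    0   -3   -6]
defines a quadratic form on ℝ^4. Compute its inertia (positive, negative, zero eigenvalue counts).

Answer: (1, 2, 1)

Derivation:
step 0: pivot -3 → sign −
step 1: pivot 3 → sign +
step 2: pivot -3 → sign −
step 3: row/col 3 already zero → sign 0
signature = (1, 2, 1)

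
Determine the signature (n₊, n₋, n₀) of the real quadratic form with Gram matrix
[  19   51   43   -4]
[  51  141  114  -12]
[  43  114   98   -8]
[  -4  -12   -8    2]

step 0: pivot 19 → sign +
step 1: pivot 78/19 → sign +
step 2: pivot 5/26 → sign +
step 3: pivot -6/5 → sign −
signature = (3, 1, 0)

Answer: (3, 1, 0)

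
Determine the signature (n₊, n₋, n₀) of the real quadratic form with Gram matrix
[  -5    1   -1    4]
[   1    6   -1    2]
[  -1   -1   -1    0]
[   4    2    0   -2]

Answer: (1, 2, 1)

Derivation:
step 0: pivot -5 → sign −
step 1: pivot 31/5 → sign +
step 2: pivot -32/31 → sign −
step 3: row/col 3 already zero → sign 0
signature = (1, 2, 1)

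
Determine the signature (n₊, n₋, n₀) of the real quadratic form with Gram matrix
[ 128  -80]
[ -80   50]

Answer: (1, 0, 1)

Derivation:
step 0: pivot 128 → sign +
step 1: row/col 1 already zero → sign 0
signature = (1, 0, 1)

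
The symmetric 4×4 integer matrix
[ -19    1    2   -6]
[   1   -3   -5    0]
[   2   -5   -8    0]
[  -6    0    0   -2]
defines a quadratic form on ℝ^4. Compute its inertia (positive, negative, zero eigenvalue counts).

step 0: pivot -19 → sign −
step 1: pivot -56/19 → sign −
step 2: pivot 19/56 → sign +
step 3: pivot -2/19 → sign −
signature = (1, 3, 0)

Answer: (1, 3, 0)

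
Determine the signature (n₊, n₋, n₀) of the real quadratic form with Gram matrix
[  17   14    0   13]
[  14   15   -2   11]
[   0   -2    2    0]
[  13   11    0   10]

step 0: pivot 17 → sign +
step 1: pivot 59/17 → sign +
step 2: pivot 50/59 → sign +
step 3: row/col 3 already zero → sign 0
signature = (3, 0, 1)

Answer: (3, 0, 1)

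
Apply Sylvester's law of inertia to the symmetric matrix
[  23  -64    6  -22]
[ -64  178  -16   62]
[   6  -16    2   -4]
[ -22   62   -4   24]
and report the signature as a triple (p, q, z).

step 0: pivot 23 → sign +
step 1: pivot -2/23 → sign −
step 2: pivot 6 → sign +
step 3: pivot -2/3 → sign −
signature = (2, 2, 0)

Answer: (2, 2, 0)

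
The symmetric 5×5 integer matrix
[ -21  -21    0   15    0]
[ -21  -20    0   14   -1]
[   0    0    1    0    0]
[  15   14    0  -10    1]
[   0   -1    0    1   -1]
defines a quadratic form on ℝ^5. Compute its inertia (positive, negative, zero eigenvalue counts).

step 0: pivot -21 → sign −
step 1: pivot 1 → sign +
step 2: pivot 1 → sign +
step 3: pivot -2/7 → sign −
step 4: pivot -2 → sign −
signature = (2, 3, 0)

Answer: (2, 3, 0)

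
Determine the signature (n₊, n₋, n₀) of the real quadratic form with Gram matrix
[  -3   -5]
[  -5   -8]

step 0: pivot -3 → sign −
step 1: pivot 1/3 → sign +
signature = (1, 1, 0)

Answer: (1, 1, 0)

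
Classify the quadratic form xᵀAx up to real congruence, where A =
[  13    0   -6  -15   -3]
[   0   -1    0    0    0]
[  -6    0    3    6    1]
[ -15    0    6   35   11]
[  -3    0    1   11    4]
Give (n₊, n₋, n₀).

step 0: pivot 13 → sign +
step 1: pivot -1 → sign −
step 2: pivot 3/13 → sign +
step 3: pivot 14 → sign +
step 4: pivot 2/21 → sign +
signature = (4, 1, 0)

Answer: (4, 1, 0)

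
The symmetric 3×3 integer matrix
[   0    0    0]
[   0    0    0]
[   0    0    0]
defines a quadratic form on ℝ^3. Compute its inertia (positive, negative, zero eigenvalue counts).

Answer: (0, 0, 3)

Derivation:
step 0: row/col 0 already zero → sign 0
step 1: row/col 1 already zero → sign 0
step 2: row/col 2 already zero → sign 0
signature = (0, 0, 3)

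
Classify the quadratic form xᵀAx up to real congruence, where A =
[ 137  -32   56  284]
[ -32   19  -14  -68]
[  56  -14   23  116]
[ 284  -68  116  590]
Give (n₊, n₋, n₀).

Answer: (3, 1, 0)

Derivation:
step 0: pivot 137 → sign +
step 1: pivot 1579/137 → sign +
step 2: pivot 57/1579 → sign +
step 3: pivot -6/19 → sign −
signature = (3, 1, 0)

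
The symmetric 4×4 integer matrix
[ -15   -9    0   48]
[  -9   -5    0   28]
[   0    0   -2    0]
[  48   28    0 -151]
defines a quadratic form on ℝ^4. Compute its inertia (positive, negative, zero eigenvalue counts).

step 0: pivot -15 → sign −
step 1: pivot 2/5 → sign +
step 2: pivot -2 → sign −
step 3: pivot 1 → sign +
signature = (2, 2, 0)

Answer: (2, 2, 0)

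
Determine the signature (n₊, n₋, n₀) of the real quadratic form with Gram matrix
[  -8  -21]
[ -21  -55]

Answer: (1, 1, 0)

Derivation:
step 0: pivot -8 → sign −
step 1: pivot 1/8 → sign +
signature = (1, 1, 0)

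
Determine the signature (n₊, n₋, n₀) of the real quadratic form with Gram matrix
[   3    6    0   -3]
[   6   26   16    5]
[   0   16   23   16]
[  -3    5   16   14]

step 0: pivot 3 → sign +
step 1: pivot 14 → sign +
step 2: pivot 33/7 → sign +
step 3: pivot -3/22 → sign −
signature = (3, 1, 0)

Answer: (3, 1, 0)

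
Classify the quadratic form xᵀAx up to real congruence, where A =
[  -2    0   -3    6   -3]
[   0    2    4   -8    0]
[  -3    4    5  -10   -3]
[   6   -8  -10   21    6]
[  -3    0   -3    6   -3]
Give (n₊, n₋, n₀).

Answer: (3, 1, 1)

Derivation:
step 0: pivot -2 → sign −
step 1: pivot 2 → sign +
step 2: pivot 3/2 → sign +
step 3: pivot 1 → sign +
step 4: row/col 4 already zero → sign 0
signature = (3, 1, 1)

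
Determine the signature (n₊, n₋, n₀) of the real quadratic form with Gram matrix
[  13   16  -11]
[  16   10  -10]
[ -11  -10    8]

Answer: (1, 2, 0)

Derivation:
step 0: pivot 13 → sign +
step 1: pivot -126/13 → sign −
step 2: pivot -1/63 → sign −
signature = (1, 2, 0)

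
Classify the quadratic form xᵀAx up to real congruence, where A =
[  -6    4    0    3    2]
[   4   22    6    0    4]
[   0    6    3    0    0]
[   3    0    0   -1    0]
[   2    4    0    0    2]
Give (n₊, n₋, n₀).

Answer: (4, 1, 0)

Derivation:
step 0: pivot -6 → sign −
step 1: pivot 74/3 → sign +
step 2: pivot 57/37 → sign +
step 3: pivot 7/38 → sign +
step 4: pivot 2/7 → sign +
signature = (4, 1, 0)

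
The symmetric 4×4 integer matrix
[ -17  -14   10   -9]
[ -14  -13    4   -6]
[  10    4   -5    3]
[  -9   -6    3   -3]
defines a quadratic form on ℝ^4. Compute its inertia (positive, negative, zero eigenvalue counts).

Answer: (2, 2, 0)

Derivation:
step 0: pivot -17 → sign −
step 1: pivot -25/17 → sign −
step 2: pivot 327/25 → sign +
step 3: pivot 3/109 → sign +
signature = (2, 2, 0)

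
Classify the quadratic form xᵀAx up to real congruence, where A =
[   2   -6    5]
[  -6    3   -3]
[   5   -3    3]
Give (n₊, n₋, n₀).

step 0: pivot 2 → sign +
step 1: pivot -15 → sign −
step 2: pivot 1/10 → sign +
signature = (2, 1, 0)

Answer: (2, 1, 0)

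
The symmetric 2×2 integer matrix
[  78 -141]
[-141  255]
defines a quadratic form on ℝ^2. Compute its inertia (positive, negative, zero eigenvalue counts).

Answer: (2, 0, 0)

Derivation:
step 0: pivot 78 → sign +
step 1: pivot 3/26 → sign +
signature = (2, 0, 0)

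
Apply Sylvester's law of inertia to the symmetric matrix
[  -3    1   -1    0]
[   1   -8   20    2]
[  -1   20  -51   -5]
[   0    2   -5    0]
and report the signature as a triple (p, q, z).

Answer: (1, 3, 0)

Derivation:
step 0: pivot -3 → sign −
step 1: pivot -23/3 → sign −
step 2: pivot -5/23 → sign −
step 3: pivot 3/5 → sign +
signature = (1, 3, 0)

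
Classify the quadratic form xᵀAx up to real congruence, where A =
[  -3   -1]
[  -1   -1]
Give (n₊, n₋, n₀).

step 0: pivot -3 → sign −
step 1: pivot -2/3 → sign −
signature = (0, 2, 0)

Answer: (0, 2, 0)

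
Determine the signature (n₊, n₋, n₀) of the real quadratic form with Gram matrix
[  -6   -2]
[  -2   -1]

step 0: pivot -6 → sign −
step 1: pivot -1/3 → sign −
signature = (0, 2, 0)

Answer: (0, 2, 0)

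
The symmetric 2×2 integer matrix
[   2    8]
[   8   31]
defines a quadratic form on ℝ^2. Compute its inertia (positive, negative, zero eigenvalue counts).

step 0: pivot 2 → sign +
step 1: pivot -1 → sign −
signature = (1, 1, 0)

Answer: (1, 1, 0)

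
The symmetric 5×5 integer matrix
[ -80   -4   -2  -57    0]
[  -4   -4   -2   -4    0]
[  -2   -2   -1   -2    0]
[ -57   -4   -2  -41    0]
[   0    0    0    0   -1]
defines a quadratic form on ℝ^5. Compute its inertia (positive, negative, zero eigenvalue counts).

step 0: pivot -80 → sign −
step 1: pivot -19/5 → sign −
step 2: pivot -3/76 → sign −
step 3: pivot -1 → sign −
step 4: row/col 4 already zero → sign 0
signature = (0, 4, 1)

Answer: (0, 4, 1)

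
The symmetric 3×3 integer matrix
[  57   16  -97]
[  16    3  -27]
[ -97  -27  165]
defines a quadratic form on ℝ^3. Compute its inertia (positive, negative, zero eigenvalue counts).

step 0: pivot 57 → sign +
step 1: pivot -85/57 → sign −
step 2: pivot -3/85 → sign −
signature = (1, 2, 0)

Answer: (1, 2, 0)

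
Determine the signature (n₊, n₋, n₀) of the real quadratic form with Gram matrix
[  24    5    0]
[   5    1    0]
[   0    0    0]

Answer: (1, 1, 1)

Derivation:
step 0: pivot 24 → sign +
step 1: pivot -1/24 → sign −
step 2: row/col 2 already zero → sign 0
signature = (1, 1, 1)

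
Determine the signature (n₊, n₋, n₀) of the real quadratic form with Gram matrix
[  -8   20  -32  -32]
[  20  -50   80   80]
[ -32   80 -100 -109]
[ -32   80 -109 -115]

step 0: pivot -8 → sign −
step 1: pivot 28 → sign +
step 2: pivot 3/28 → sign +
step 3: row/col 3 already zero → sign 0
signature = (2, 1, 1)

Answer: (2, 1, 1)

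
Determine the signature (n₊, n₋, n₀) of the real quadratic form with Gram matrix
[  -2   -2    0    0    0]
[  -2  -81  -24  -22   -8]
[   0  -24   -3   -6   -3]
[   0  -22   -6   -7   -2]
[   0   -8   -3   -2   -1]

Answer: (1, 4, 0)

Derivation:
step 0: pivot -2 → sign −
step 1: pivot -79 → sign −
step 2: pivot 339/79 → sign +
step 3: pivot -111/113 → sign −
step 4: pivot -6/37 → sign −
signature = (1, 4, 0)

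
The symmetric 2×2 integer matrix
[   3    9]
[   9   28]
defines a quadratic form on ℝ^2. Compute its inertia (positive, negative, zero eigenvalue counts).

step 0: pivot 3 → sign +
step 1: pivot 1 → sign +
signature = (2, 0, 0)

Answer: (2, 0, 0)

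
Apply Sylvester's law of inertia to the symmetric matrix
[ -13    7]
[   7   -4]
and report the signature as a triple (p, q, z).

step 0: pivot -13 → sign −
step 1: pivot -3/13 → sign −
signature = (0, 2, 0)

Answer: (0, 2, 0)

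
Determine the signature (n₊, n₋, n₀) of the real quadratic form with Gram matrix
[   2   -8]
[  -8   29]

step 0: pivot 2 → sign +
step 1: pivot -3 → sign −
signature = (1, 1, 0)

Answer: (1, 1, 0)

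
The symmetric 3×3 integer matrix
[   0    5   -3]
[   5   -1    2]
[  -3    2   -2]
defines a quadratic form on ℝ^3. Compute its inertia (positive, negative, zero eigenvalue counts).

Answer: (2, 1, 0)

Derivation:
step 0: pivot -1 → sign −
step 1: pivot 25 → sign +
step 2: pivot 1/25 → sign +
signature = (2, 1, 0)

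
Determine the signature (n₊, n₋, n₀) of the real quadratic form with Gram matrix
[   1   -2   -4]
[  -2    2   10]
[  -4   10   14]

Answer: (1, 1, 1)

Derivation:
step 0: pivot 1 → sign +
step 1: pivot -2 → sign −
step 2: row/col 2 already zero → sign 0
signature = (1, 1, 1)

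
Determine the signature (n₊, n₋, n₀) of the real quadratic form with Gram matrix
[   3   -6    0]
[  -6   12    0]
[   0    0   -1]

Answer: (1, 1, 1)

Derivation:
step 0: pivot 3 → sign +
step 1: pivot -1 → sign −
step 2: row/col 2 already zero → sign 0
signature = (1, 1, 1)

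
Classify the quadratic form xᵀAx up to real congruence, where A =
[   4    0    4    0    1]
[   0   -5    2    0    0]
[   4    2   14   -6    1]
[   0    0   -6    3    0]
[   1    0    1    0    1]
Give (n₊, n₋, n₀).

Answer: (3, 2, 0)

Derivation:
step 0: pivot 4 → sign +
step 1: pivot -5 → sign −
step 2: pivot 54/5 → sign +
step 3: pivot -1/3 → sign −
step 4: pivot 3/4 → sign +
signature = (3, 2, 0)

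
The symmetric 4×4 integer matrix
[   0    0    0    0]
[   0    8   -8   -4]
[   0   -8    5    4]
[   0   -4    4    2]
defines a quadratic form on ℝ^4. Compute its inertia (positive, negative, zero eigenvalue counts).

step 0: pivot 8 → sign +
step 1: pivot -3 → sign −
step 2: row/col 2 already zero → sign 0
step 3: row/col 3 already zero → sign 0
signature = (1, 1, 2)

Answer: (1, 1, 2)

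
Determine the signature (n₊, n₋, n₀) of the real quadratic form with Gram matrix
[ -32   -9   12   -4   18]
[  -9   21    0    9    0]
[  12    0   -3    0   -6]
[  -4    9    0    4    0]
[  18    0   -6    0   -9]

Answer: (3, 1, 1)

Derivation:
step 0: pivot -32 → sign −
step 1: pivot 753/32 → sign +
step 2: pivot 255/251 → sign +
step 3: pivot 12/85 → sign +
step 4: row/col 4 already zero → sign 0
signature = (3, 1, 1)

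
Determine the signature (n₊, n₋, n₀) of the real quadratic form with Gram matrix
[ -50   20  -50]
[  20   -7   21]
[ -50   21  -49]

step 0: pivot -50 → sign −
step 1: pivot 1 → sign +
step 2: row/col 2 already zero → sign 0
signature = (1, 1, 1)

Answer: (1, 1, 1)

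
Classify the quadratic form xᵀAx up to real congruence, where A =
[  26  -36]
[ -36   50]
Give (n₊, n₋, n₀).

Answer: (2, 0, 0)

Derivation:
step 0: pivot 26 → sign +
step 1: pivot 2/13 → sign +
signature = (2, 0, 0)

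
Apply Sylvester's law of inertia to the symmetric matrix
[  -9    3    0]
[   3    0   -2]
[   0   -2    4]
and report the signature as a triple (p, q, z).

Answer: (1, 1, 1)

Derivation:
step 0: pivot -9 → sign −
step 1: pivot 1 → sign +
step 2: row/col 2 already zero → sign 0
signature = (1, 1, 1)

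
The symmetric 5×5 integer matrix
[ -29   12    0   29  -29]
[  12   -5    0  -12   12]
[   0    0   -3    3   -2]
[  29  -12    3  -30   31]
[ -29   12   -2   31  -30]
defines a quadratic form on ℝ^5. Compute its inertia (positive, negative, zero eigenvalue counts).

step 0: pivot -29 → sign −
step 1: pivot -1/29 → sign −
step 2: pivot -3 → sign −
step 3: pivot 2 → sign +
step 4: pivot 1/3 → sign +
signature = (2, 3, 0)

Answer: (2, 3, 0)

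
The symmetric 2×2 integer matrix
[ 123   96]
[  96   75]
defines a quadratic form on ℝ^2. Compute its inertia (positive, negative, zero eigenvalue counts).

step 0: pivot 123 → sign +
step 1: pivot 3/41 → sign +
signature = (2, 0, 0)

Answer: (2, 0, 0)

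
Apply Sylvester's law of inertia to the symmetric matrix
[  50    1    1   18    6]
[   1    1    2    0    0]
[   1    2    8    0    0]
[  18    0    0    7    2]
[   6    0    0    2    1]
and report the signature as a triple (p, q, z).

Answer: (5, 0, 0)

Derivation:
step 0: pivot 50 → sign +
step 1: pivot 49/50 → sign +
step 2: pivot 195/49 → sign +
step 3: pivot 23/65 → sign +
step 4: pivot 3/23 → sign +
signature = (5, 0, 0)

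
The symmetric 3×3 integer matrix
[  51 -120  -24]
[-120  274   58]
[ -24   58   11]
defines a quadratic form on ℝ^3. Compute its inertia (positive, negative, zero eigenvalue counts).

Answer: (1, 2, 0)

Derivation:
step 0: pivot 51 → sign +
step 1: pivot -142/17 → sign −
step 2: pivot -1/71 → sign −
signature = (1, 2, 0)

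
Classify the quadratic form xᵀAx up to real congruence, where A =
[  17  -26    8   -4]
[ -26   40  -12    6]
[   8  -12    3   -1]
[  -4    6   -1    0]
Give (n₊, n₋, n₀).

step 0: pivot 17 → sign +
step 1: pivot 4/17 → sign +
step 2: pivot -1 → sign −
step 3: row/col 3 already zero → sign 0
signature = (2, 1, 1)

Answer: (2, 1, 1)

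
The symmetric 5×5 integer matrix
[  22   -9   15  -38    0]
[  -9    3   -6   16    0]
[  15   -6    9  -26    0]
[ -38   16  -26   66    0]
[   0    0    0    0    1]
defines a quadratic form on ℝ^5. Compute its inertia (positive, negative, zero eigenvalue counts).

step 0: pivot 22 → sign +
step 1: pivot -15/22 → sign −
step 2: pivot -6/5 → sign −
step 3: pivot 2/3 → sign +
step 4: pivot 1 → sign +
signature = (3, 2, 0)

Answer: (3, 2, 0)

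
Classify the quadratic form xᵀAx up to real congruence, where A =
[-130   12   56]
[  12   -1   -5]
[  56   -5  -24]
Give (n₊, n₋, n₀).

step 0: pivot -130 → sign −
step 1: pivot 7/65 → sign +
step 2: pivot -1/7 → sign −
signature = (1, 2, 0)

Answer: (1, 2, 0)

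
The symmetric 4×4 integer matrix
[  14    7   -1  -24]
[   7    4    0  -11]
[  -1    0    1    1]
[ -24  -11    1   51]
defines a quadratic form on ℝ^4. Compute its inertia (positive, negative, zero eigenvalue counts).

step 0: pivot 14 → sign +
step 1: pivot 1/2 → sign +
step 2: pivot 3/7 → sign +
step 3: pivot 1 → sign +
signature = (4, 0, 0)

Answer: (4, 0, 0)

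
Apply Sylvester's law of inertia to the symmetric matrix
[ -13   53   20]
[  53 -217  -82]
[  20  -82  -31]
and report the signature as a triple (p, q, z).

step 0: pivot -13 → sign −
step 1: pivot -12/13 → sign −
step 2: row/col 2 already zero → sign 0
signature = (0, 2, 1)

Answer: (0, 2, 1)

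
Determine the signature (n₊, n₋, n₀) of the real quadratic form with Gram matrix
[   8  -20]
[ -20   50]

Answer: (1, 0, 1)

Derivation:
step 0: pivot 8 → sign +
step 1: row/col 1 already zero → sign 0
signature = (1, 0, 1)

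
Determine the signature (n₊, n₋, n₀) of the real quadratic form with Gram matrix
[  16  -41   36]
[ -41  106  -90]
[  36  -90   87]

Answer: (3, 0, 0)

Derivation:
step 0: pivot 16 → sign +
step 1: pivot 15/16 → sign +
step 2: pivot 3/5 → sign +
signature = (3, 0, 0)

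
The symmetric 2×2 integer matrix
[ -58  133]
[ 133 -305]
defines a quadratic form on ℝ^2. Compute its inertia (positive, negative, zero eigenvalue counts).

Answer: (0, 2, 0)

Derivation:
step 0: pivot -58 → sign −
step 1: pivot -1/58 → sign −
signature = (0, 2, 0)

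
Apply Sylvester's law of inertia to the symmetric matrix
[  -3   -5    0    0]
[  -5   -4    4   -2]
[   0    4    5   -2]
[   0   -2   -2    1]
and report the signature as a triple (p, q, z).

Answer: (3, 1, 0)

Derivation:
step 0: pivot -3 → sign −
step 1: pivot 13/3 → sign +
step 2: pivot 17/13 → sign +
step 3: pivot 1/17 → sign +
signature = (3, 1, 0)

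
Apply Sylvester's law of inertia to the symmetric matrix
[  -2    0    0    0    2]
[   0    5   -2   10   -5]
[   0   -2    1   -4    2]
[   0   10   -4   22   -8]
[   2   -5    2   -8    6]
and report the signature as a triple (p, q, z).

Answer: (4, 1, 0)

Derivation:
step 0: pivot -2 → sign −
step 1: pivot 5 → sign +
step 2: pivot 1/5 → sign +
step 3: pivot 2 → sign +
step 4: pivot 1 → sign +
signature = (4, 1, 0)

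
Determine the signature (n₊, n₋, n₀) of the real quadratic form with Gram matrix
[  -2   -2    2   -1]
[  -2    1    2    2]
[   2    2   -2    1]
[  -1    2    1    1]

step 0: pivot -2 → sign −
step 1: pivot 3 → sign +
step 2: pivot -3/2 → sign −
step 3: row/col 3 already zero → sign 0
signature = (1, 2, 1)

Answer: (1, 2, 1)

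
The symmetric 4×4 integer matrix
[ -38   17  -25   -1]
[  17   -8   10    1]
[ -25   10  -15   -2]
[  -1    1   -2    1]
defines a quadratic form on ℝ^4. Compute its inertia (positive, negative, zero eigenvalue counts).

Answer: (1, 2, 1)

Derivation:
step 0: pivot -38 → sign −
step 1: pivot -15/38 → sign −
step 2: pivot 5 → sign +
step 3: row/col 3 already zero → sign 0
signature = (1, 2, 1)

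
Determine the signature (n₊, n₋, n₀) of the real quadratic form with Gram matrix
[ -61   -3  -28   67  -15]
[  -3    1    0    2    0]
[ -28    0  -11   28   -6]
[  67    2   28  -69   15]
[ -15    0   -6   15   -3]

step 0: pivot -61 → sign −
step 1: pivot 70/61 → sign +
step 2: pivot 1/5 → sign +
step 3: pivot -57/14 → sign −
step 4: pivot 6/19 → sign +
signature = (3, 2, 0)

Answer: (3, 2, 0)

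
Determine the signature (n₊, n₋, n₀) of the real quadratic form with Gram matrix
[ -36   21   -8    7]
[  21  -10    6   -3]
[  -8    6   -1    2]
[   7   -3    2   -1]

Answer: (2, 2, 0)

Derivation:
step 0: pivot -36 → sign −
step 1: pivot 9/4 → sign +
step 2: pivot -1/81 → sign −
step 3: pivot 3 → sign +
signature = (2, 2, 0)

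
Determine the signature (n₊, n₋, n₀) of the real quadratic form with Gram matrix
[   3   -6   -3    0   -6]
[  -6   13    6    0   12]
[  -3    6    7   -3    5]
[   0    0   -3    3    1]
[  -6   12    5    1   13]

Answer: (5, 0, 0)

Derivation:
step 0: pivot 3 → sign +
step 1: pivot 1 → sign +
step 2: pivot 4 → sign +
step 3: pivot 3/4 → sign +
step 4: pivot 2/3 → sign +
signature = (5, 0, 0)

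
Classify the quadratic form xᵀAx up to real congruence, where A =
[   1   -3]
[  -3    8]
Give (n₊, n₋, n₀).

step 0: pivot 1 → sign +
step 1: pivot -1 → sign −
signature = (1, 1, 0)

Answer: (1, 1, 0)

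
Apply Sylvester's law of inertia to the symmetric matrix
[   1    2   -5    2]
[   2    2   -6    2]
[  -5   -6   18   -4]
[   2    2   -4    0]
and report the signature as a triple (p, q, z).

step 0: pivot 1 → sign +
step 1: pivot -2 → sign −
step 2: pivot 1 → sign +
step 3: pivot -6 → sign −
signature = (2, 2, 0)

Answer: (2, 2, 0)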